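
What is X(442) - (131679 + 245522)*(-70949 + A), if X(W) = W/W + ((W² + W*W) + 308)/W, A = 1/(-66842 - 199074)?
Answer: 1572736157707690909/58767436 ≈ 2.6762e+10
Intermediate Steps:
A = -1/265916 (A = 1/(-265916) = -1/265916 ≈ -3.7606e-6)
X(W) = 1 + (308 + 2*W²)/W (X(W) = 1 + ((W² + W²) + 308)/W = 1 + (2*W² + 308)/W = 1 + (308 + 2*W²)/W)
X(442) - (131679 + 245522)*(-70949 + A) = (1 + 2*442 + 308/442) - (131679 + 245522)*(-70949 - 1/265916) = (1 + 884 + 308*(1/442)) - 377201*(-18866474285)/265916 = (1 + 884 + 154/221) - 1*(-7116452966776285/265916) = 195739/221 + 7116452966776285/265916 = 1572736157707690909/58767436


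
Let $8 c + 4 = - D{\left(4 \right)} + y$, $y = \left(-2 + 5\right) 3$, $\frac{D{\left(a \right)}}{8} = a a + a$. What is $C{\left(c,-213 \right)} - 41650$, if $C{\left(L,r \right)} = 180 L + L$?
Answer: $- \frac{361255}{8} \approx -45157.0$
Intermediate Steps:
$D{\left(a \right)} = 8 a + 8 a^{2}$ ($D{\left(a \right)} = 8 \left(a a + a\right) = 8 \left(a^{2} + a\right) = 8 \left(a + a^{2}\right) = 8 a + 8 a^{2}$)
$y = 9$ ($y = 3 \cdot 3 = 9$)
$c = - \frac{155}{8}$ ($c = - \frac{1}{2} + \frac{- 8 \cdot 4 \left(1 + 4\right) + 9}{8} = - \frac{1}{2} + \frac{- 8 \cdot 4 \cdot 5 + 9}{8} = - \frac{1}{2} + \frac{\left(-1\right) 160 + 9}{8} = - \frac{1}{2} + \frac{-160 + 9}{8} = - \frac{1}{2} + \frac{1}{8} \left(-151\right) = - \frac{1}{2} - \frac{151}{8} = - \frac{155}{8} \approx -19.375$)
$C{\left(L,r \right)} = 181 L$
$C{\left(c,-213 \right)} - 41650 = 181 \left(- \frac{155}{8}\right) - 41650 = - \frac{28055}{8} - 41650 = - \frac{361255}{8}$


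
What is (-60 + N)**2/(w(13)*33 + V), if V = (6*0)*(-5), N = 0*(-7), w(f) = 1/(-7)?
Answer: -8400/11 ≈ -763.64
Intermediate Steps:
w(f) = -1/7
N = 0
V = 0 (V = 0*(-5) = 0)
(-60 + N)**2/(w(13)*33 + V) = (-60 + 0)**2/(-1/7*33 + 0) = (-60)**2/(-33/7 + 0) = 3600/(-33/7) = 3600*(-7/33) = -8400/11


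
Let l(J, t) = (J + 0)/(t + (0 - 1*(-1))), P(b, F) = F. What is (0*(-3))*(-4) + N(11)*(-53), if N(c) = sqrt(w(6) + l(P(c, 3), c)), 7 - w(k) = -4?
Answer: -159*sqrt(5)/2 ≈ -177.77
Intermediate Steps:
l(J, t) = J/(1 + t) (l(J, t) = J/(t + (0 + 1)) = J/(t + 1) = J/(1 + t))
w(k) = 11 (w(k) = 7 - 1*(-4) = 7 + 4 = 11)
N(c) = sqrt(11 + 3/(1 + c))
(0*(-3))*(-4) + N(11)*(-53) = (0*(-3))*(-4) + sqrt((14 + 11*11)/(1 + 11))*(-53) = 0*(-4) + sqrt((14 + 121)/12)*(-53) = 0 + sqrt((1/12)*135)*(-53) = 0 + sqrt(45/4)*(-53) = 0 + (3*sqrt(5)/2)*(-53) = 0 - 159*sqrt(5)/2 = -159*sqrt(5)/2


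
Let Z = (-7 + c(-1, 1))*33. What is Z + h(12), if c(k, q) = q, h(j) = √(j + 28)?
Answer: -198 + 2*√10 ≈ -191.68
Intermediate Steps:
h(j) = √(28 + j)
Z = -198 (Z = (-7 + 1)*33 = -6*33 = -198)
Z + h(12) = -198 + √(28 + 12) = -198 + √40 = -198 + 2*√10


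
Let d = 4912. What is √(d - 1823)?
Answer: √3089 ≈ 55.579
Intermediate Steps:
√(d - 1823) = √(4912 - 1823) = √3089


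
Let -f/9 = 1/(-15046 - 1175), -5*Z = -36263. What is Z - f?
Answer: 196074026/27035 ≈ 7252.6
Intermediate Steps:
Z = 36263/5 (Z = -⅕*(-36263) = 36263/5 ≈ 7252.6)
f = 3/5407 (f = -9/(-15046 - 1175) = -9/(-16221) = -9*(-1/16221) = 3/5407 ≈ 0.00055484)
Z - f = 36263/5 - 1*3/5407 = 36263/5 - 3/5407 = 196074026/27035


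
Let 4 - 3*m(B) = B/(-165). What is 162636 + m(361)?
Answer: 80505841/495 ≈ 1.6264e+5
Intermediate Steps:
m(B) = 4/3 + B/495 (m(B) = 4/3 - B/(3*(-165)) = 4/3 - B*(-1)/(3*165) = 4/3 - (-1)*B/495 = 4/3 + B/495)
162636 + m(361) = 162636 + (4/3 + (1/495)*361) = 162636 + (4/3 + 361/495) = 162636 + 1021/495 = 80505841/495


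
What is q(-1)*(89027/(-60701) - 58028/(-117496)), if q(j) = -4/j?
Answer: -3468979382/891515587 ≈ -3.8911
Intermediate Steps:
q(-1)*(89027/(-60701) - 58028/(-117496)) = (-4/(-1))*(89027/(-60701) - 58028/(-117496)) = (-4*(-1))*(89027*(-1/60701) - 58028*(-1/117496)) = 4*(-89027/60701 + 14507/29374) = 4*(-1734489691/1783031174) = -3468979382/891515587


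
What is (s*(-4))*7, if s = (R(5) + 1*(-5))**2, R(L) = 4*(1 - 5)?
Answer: -12348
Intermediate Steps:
R(L) = -16 (R(L) = 4*(-4) = -16)
s = 441 (s = (-16 + 1*(-5))**2 = (-16 - 5)**2 = (-21)**2 = 441)
(s*(-4))*7 = (441*(-4))*7 = -1764*7 = -12348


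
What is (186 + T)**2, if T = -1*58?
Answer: 16384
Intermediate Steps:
T = -58
(186 + T)**2 = (186 - 58)**2 = 128**2 = 16384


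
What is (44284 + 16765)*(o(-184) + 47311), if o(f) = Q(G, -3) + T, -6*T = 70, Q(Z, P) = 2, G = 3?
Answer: 8663097296/3 ≈ 2.8877e+9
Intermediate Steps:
T = -35/3 (T = -⅙*70 = -35/3 ≈ -11.667)
o(f) = -29/3 (o(f) = 2 - 35/3 = -29/3)
(44284 + 16765)*(o(-184) + 47311) = (44284 + 16765)*(-29/3 + 47311) = 61049*(141904/3) = 8663097296/3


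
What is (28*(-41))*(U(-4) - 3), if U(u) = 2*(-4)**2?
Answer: -33292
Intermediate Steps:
U(u) = 32 (U(u) = 2*16 = 32)
(28*(-41))*(U(-4) - 3) = (28*(-41))*(32 - 3) = -1148*29 = -33292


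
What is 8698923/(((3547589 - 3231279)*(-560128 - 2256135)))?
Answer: -8698923/890812149530 ≈ -9.7652e-6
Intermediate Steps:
8698923/(((3547589 - 3231279)*(-560128 - 2256135))) = 8698923/((316310*(-2816263))) = 8698923/(-890812149530) = 8698923*(-1/890812149530) = -8698923/890812149530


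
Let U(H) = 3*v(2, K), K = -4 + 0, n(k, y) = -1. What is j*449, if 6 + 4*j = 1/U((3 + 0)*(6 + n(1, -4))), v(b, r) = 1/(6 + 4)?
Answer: -898/3 ≈ -299.33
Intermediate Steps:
K = -4
v(b, r) = 1/10
U(H) = 3/10 (U(H) = 3*(1/10) = 3/10)
j = -2/3 (j = -3/2 + 1/(4*(3/10)) = -3/2 + (1/4)*(10/3) = -3/2 + 5/6 = -2/3 ≈ -0.66667)
j*449 = -2/3*449 = -898/3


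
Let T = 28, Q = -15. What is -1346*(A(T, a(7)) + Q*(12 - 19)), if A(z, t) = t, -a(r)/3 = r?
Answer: -113064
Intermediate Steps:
a(r) = -3*r
-1346*(A(T, a(7)) + Q*(12 - 19)) = -1346*(-3*7 - 15*(12 - 19)) = -1346*(-21 - 15*(-7)) = -1346*(-21 + 105) = -1346*84 = -113064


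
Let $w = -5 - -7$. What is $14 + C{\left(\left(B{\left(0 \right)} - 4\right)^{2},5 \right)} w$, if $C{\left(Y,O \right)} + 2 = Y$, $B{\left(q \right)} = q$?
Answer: $42$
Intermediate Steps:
$C{\left(Y,O \right)} = -2 + Y$
$w = 2$ ($w = -5 + 7 = 2$)
$14 + C{\left(\left(B{\left(0 \right)} - 4\right)^{2},5 \right)} w = 14 + \left(-2 + \left(0 - 4\right)^{2}\right) 2 = 14 + \left(-2 + \left(-4\right)^{2}\right) 2 = 14 + \left(-2 + 16\right) 2 = 14 + 14 \cdot 2 = 14 + 28 = 42$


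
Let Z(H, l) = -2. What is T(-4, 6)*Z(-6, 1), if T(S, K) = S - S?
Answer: 0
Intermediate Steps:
T(S, K) = 0
T(-4, 6)*Z(-6, 1) = 0*(-2) = 0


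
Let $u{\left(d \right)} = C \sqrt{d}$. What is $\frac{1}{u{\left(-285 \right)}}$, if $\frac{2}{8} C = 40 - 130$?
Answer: $\frac{i \sqrt{285}}{102600} \approx 0.00016454 i$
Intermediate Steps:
$C = -360$ ($C = 4 \left(40 - 130\right) = 4 \left(-90\right) = -360$)
$u{\left(d \right)} = - 360 \sqrt{d}$
$\frac{1}{u{\left(-285 \right)}} = \frac{1}{\left(-360\right) \sqrt{-285}} = \frac{1}{\left(-360\right) i \sqrt{285}} = \frac{i \sqrt{285}}{102600}$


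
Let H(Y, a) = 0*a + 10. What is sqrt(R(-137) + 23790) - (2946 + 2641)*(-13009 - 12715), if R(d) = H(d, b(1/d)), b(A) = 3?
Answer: 143719988 + 10*sqrt(238) ≈ 1.4372e+8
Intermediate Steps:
H(Y, a) = 10 (H(Y, a) = 0 + 10 = 10)
R(d) = 10
sqrt(R(-137) + 23790) - (2946 + 2641)*(-13009 - 12715) = sqrt(10 + 23790) - (2946 + 2641)*(-13009 - 12715) = sqrt(23800) - 5587*(-25724) = 10*sqrt(238) - 1*(-143719988) = 10*sqrt(238) + 143719988 = 143719988 + 10*sqrt(238)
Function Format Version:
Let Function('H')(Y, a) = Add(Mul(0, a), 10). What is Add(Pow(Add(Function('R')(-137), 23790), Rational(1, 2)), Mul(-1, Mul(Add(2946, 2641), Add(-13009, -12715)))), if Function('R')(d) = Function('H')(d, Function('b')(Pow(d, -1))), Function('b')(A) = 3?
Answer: Add(143719988, Mul(10, Pow(238, Rational(1, 2)))) ≈ 1.4372e+8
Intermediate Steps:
Function('H')(Y, a) = 10 (Function('H')(Y, a) = Add(0, 10) = 10)
Function('R')(d) = 10
Add(Pow(Add(Function('R')(-137), 23790), Rational(1, 2)), Mul(-1, Mul(Add(2946, 2641), Add(-13009, -12715)))) = Add(Pow(Add(10, 23790), Rational(1, 2)), Mul(-1, Mul(Add(2946, 2641), Add(-13009, -12715)))) = Add(Pow(23800, Rational(1, 2)), Mul(-1, Mul(5587, -25724))) = Add(Mul(10, Pow(238, Rational(1, 2))), Mul(-1, -143719988)) = Add(Mul(10, Pow(238, Rational(1, 2))), 143719988) = Add(143719988, Mul(10, Pow(238, Rational(1, 2))))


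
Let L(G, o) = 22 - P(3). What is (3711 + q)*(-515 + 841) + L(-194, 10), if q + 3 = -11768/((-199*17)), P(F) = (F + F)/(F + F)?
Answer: 4093304875/3383 ≈ 1.2100e+6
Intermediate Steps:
P(F) = 1 (P(F) = (2*F)/((2*F)) = (2*F)*(1/(2*F)) = 1)
q = 1619/3383 (q = -3 - 11768/((-199*17)) = -3 - 11768/(-3383) = -3 - 11768*(-1/3383) = -3 + 11768/3383 = 1619/3383 ≈ 0.47857)
L(G, o) = 21 (L(G, o) = 22 - 1*1 = 22 - 1 = 21)
(3711 + q)*(-515 + 841) + L(-194, 10) = (3711 + 1619/3383)*(-515 + 841) + 21 = (12555932/3383)*326 + 21 = 4093233832/3383 + 21 = 4093304875/3383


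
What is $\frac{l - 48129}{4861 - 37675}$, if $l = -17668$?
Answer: $\frac{65797}{32814} \approx 2.0051$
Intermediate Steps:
$\frac{l - 48129}{4861 - 37675} = \frac{-17668 - 48129}{4861 - 37675} = - \frac{65797}{-32814} = \left(-65797\right) \left(- \frac{1}{32814}\right) = \frac{65797}{32814}$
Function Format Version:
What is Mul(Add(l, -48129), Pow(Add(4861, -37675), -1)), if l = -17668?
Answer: Rational(65797, 32814) ≈ 2.0051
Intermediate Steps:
Mul(Add(l, -48129), Pow(Add(4861, -37675), -1)) = Mul(Add(-17668, -48129), Pow(Add(4861, -37675), -1)) = Mul(-65797, Pow(-32814, -1)) = Mul(-65797, Rational(-1, 32814)) = Rational(65797, 32814)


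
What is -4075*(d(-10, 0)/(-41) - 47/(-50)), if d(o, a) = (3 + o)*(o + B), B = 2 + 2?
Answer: 28199/82 ≈ 343.89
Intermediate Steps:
B = 4
d(o, a) = (3 + o)*(4 + o) (d(o, a) = (3 + o)*(o + 4) = (3 + o)*(4 + o))
-4075*(d(-10, 0)/(-41) - 47/(-50)) = -4075*((12 + (-10)² + 7*(-10))/(-41) - 47/(-50)) = -4075*((12 + 100 - 70)*(-1/41) - 47*(-1/50)) = -4075*(42*(-1/41) + 47/50) = -4075*(-42/41 + 47/50) = -4075*(-173/2050) = 28199/82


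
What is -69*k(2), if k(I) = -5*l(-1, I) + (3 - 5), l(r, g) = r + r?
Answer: -552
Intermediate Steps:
l(r, g) = 2*r
k(I) = 8 (k(I) = -10*(-1) + (3 - 5) = -5*(-2) - 2 = 10 - 2 = 8)
-69*k(2) = -69*8 = -552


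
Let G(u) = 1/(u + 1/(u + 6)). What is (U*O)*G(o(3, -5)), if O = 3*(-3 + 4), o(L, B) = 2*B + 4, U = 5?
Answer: 0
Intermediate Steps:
o(L, B) = 4 + 2*B
O = 3 (O = 3*1 = 3)
G(u) = 1/(u + 1/(6 + u))
(U*O)*G(o(3, -5)) = (5*3)*((6 + (4 + 2*(-5)))/(1 + (4 + 2*(-5))² + 6*(4 + 2*(-5)))) = 15*((6 + (4 - 10))/(1 + (4 - 10)² + 6*(4 - 10))) = 15*((6 - 6)/(1 + (-6)² + 6*(-6))) = 15*(0/(1 + 36 - 36)) = 15*(0/1) = 15*(1*0) = 15*0 = 0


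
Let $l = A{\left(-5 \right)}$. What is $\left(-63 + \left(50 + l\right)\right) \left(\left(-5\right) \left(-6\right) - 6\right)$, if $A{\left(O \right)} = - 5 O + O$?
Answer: $168$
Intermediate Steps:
$A{\left(O \right)} = - 4 O$
$l = 20$ ($l = \left(-4\right) \left(-5\right) = 20$)
$\left(-63 + \left(50 + l\right)\right) \left(\left(-5\right) \left(-6\right) - 6\right) = \left(-63 + \left(50 + 20\right)\right) \left(\left(-5\right) \left(-6\right) - 6\right) = \left(-63 + 70\right) \left(30 - 6\right) = 7 \cdot 24 = 168$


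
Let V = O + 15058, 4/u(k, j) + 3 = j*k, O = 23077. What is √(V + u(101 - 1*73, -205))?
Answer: √1257770415643/5743 ≈ 195.28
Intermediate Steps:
u(k, j) = 4/(-3 + j*k)
V = 38135 (V = 23077 + 15058 = 38135)
√(V + u(101 - 1*73, -205)) = √(38135 + 4/(-3 - 205*(101 - 1*73))) = √(38135 + 4/(-3 - 205*(101 - 73))) = √(38135 + 4/(-3 - 205*28)) = √(38135 + 4/(-3 - 5740)) = √(38135 + 4/(-5743)) = √(38135 + 4*(-1/5743)) = √(38135 - 4/5743) = √(219009301/5743) = √1257770415643/5743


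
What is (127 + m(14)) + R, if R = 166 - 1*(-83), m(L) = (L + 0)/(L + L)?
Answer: 753/2 ≈ 376.50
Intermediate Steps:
m(L) = ½ (m(L) = L/((2*L)) = L*(1/(2*L)) = ½)
R = 249 (R = 166 + 83 = 249)
(127 + m(14)) + R = (127 + ½) + 249 = 255/2 + 249 = 753/2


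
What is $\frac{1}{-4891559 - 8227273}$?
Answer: $- \frac{1}{13118832} \approx -7.6226 \cdot 10^{-8}$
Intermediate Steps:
$\frac{1}{-4891559 - 8227273} = \frac{1}{-13118832} = - \frac{1}{13118832}$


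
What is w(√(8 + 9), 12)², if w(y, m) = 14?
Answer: 196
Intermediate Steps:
w(√(8 + 9), 12)² = 14² = 196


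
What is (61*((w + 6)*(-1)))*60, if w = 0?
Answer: -21960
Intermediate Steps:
(61*((w + 6)*(-1)))*60 = (61*((0 + 6)*(-1)))*60 = (61*(6*(-1)))*60 = (61*(-6))*60 = -366*60 = -21960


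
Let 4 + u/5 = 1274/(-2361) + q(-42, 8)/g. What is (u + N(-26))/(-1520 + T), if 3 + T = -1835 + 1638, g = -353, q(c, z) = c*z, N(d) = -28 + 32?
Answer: 5808529/716752380 ≈ 0.0081040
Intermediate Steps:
N(d) = 4
u = -14950790/833433 (u = -20 + 5*(1274/(-2361) - 42*8/(-353)) = -20 + 5*(1274*(-1/2361) - 336*(-1/353)) = -20 + 5*(-1274/2361 + 336/353) = -20 + 5*(343574/833433) = -20 + 1717870/833433 = -14950790/833433 ≈ -17.939)
T = -200 (T = -3 + (-1835 + 1638) = -3 - 197 = -200)
(u + N(-26))/(-1520 + T) = (-14950790/833433 + 4)/(-1520 - 200) = -11617058/833433/(-1720) = -11617058/833433*(-1/1720) = 5808529/716752380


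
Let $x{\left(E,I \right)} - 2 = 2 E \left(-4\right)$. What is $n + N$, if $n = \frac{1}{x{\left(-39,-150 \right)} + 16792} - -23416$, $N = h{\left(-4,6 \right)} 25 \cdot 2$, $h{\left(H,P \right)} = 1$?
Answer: $\frac{401409397}{17106} \approx 23466.0$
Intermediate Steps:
$x{\left(E,I \right)} = 2 - 8 E$ ($x{\left(E,I \right)} = 2 + 2 E \left(-4\right) = 2 - 8 E$)
$N = 50$ ($N = 1 \cdot 25 \cdot 2 = 1 \cdot 50 = 50$)
$n = \frac{400554097}{17106}$ ($n = \frac{1}{\left(2 - -312\right) + 16792} - -23416 = \frac{1}{\left(2 + 312\right) + 16792} + 23416 = \frac{1}{314 + 16792} + 23416 = \frac{1}{17106} + 23416 = \frac{400554097}{17106} \approx 23416.0$)
$n + N = \frac{400554097}{17106} + 50 = \frac{401409397}{17106}$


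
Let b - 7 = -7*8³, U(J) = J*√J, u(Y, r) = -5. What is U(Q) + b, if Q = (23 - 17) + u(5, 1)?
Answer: -3576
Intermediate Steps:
Q = 1 (Q = (23 - 17) - 5 = 6 - 5 = 1)
U(J) = J^(3/2)
b = -3577 (b = 7 - 7*8³ = 7 - 7*512 = 7 - 3584 = -3577)
U(Q) + b = 1^(3/2) - 3577 = 1 - 3577 = -3576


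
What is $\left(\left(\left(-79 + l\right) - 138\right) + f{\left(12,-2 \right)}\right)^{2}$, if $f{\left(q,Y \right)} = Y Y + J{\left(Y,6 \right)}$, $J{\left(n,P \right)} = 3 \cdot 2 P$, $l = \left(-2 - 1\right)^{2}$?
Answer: $28224$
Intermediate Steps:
$l = 9$ ($l = \left(-3\right)^{2} = 9$)
$J{\left(n,P \right)} = 6 P$
$f{\left(q,Y \right)} = 36 + Y^{2}$ ($f{\left(q,Y \right)} = Y Y + 6 \cdot 6 = Y^{2} + 36 = 36 + Y^{2}$)
$\left(\left(\left(-79 + l\right) - 138\right) + f{\left(12,-2 \right)}\right)^{2} = \left(\left(\left(-79 + 9\right) - 138\right) + \left(36 + \left(-2\right)^{2}\right)\right)^{2} = \left(\left(-70 - 138\right) + \left(36 + 4\right)\right)^{2} = \left(-208 + 40\right)^{2} = \left(-168\right)^{2} = 28224$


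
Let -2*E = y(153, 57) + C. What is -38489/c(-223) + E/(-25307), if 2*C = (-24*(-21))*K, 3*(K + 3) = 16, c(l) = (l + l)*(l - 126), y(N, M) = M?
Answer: -461921354/1969567889 ≈ -0.23453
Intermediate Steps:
c(l) = 2*l*(-126 + l) (c(l) = (2*l)*(-126 + l) = 2*l*(-126 + l))
K = 7/3 (K = -3 + (⅓)*16 = -3 + 16/3 = 7/3 ≈ 2.3333)
C = 588 (C = (-24*(-21)*(7/3))/2 = (504*(7/3))/2 = (½)*1176 = 588)
E = -645/2 (E = -(57 + 588)/2 = -½*645 = -645/2 ≈ -322.50)
-38489/c(-223) + E/(-25307) = -38489*(-1/(446*(-126 - 223))) - 645/2/(-25307) = -38489/(2*(-223)*(-349)) - 645/2*(-1/25307) = -38489/155654 + 645/50614 = -461921354/1969567889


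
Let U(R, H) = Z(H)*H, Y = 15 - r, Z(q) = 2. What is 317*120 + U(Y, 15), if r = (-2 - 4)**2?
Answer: 38070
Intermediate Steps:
r = 36 (r = (-6)**2 = 36)
Y = -21 (Y = 15 - 1*36 = 15 - 36 = -21)
U(R, H) = 2*H
317*120 + U(Y, 15) = 317*120 + 2*15 = 38040 + 30 = 38070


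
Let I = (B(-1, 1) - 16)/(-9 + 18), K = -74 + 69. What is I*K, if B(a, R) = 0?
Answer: 80/9 ≈ 8.8889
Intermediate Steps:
K = -5
I = -16/9 (I = (0 - 16)/(-9 + 18) = -16/9 ≈ -1.7778)
I*K = -16/9*(-5) = 80/9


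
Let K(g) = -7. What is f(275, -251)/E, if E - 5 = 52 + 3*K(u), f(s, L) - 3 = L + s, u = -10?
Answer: ¾ ≈ 0.75000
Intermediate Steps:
f(s, L) = 3 + L + s (f(s, L) = 3 + (L + s) = 3 + L + s)
E = 36 (E = 5 + (52 + 3*(-7)) = 5 + (52 - 21) = 5 + 31 = 36)
f(275, -251)/E = (3 - 251 + 275)/36 = 27*(1/36) = ¾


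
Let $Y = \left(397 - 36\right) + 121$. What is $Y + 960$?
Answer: $1442$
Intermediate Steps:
$Y = 482$ ($Y = 361 + 121 = 482$)
$Y + 960 = 482 + 960 = 1442$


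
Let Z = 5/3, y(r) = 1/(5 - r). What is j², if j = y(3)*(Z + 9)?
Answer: 256/9 ≈ 28.444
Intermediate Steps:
Z = 5/3 (Z = 5*(⅓) = 5/3 ≈ 1.6667)
j = 16/3 (j = (-1/(-5 + 3))*(5/3 + 9) = -1/(-2)*(32/3) = -1*(-½)*(32/3) = (½)*(32/3) = 16/3 ≈ 5.3333)
j² = (16/3)² = 256/9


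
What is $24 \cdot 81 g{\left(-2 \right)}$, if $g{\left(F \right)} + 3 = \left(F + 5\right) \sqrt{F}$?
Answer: $-5832 + 5832 i \sqrt{2} \approx -5832.0 + 8247.7 i$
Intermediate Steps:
$g{\left(F \right)} = -3 + \sqrt{F} \left(5 + F\right)$ ($g{\left(F \right)} = -3 + \left(F + 5\right) \sqrt{F} = -3 + \left(5 + F\right) \sqrt{F} = -3 + \sqrt{F} \left(5 + F\right)$)
$24 \cdot 81 g{\left(-2 \right)} = 24 \cdot 81 \left(-3 + \left(-2\right)^{\frac{3}{2}} + 5 \sqrt{-2}\right) = 1944 \left(-3 - 2 i \sqrt{2} + 5 i \sqrt{2}\right) = 1944 \left(-3 + 3 i \sqrt{2}\right) = -5832 + 5832 i \sqrt{2}$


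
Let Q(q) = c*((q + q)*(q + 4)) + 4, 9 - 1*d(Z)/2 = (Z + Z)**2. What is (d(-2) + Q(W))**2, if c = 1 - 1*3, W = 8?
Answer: 155236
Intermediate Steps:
c = -2 (c = 1 - 3 = -2)
d(Z) = 18 - 8*Z**2 (d(Z) = 18 - 2*(Z + Z)**2 = 18 - 2*4*Z**2 = 18 - 8*Z**2)
Q(q) = 4 - 4*q*(4 + q) (Q(q) = -2*(q + q)*(q + 4) + 4 = -2*2*q*(4 + q) + 4 = -4*q*(4 + q) + 4 = 4 - 4*q*(4 + q))
(d(-2) + Q(W))**2 = ((18 - 8*(-2)**2) + (4 - 16*8 - 4*8**2))**2 = ((18 - 8*4) + (4 - 128 - 4*64))**2 = ((18 - 32) + (4 - 128 - 256))**2 = (-14 - 380)**2 = (-394)**2 = 155236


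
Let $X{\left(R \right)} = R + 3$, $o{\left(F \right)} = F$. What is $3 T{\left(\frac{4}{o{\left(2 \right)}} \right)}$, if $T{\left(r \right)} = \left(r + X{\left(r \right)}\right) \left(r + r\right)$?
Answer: $84$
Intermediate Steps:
$X{\left(R \right)} = 3 + R$
$T{\left(r \right)} = 2 r \left(3 + 2 r\right)$ ($T{\left(r \right)} = \left(r + \left(3 + r\right)\right) \left(r + r\right) = \left(3 + 2 r\right) 2 r = 2 r \left(3 + 2 r\right)$)
$3 T{\left(\frac{4}{o{\left(2 \right)}} \right)} = 3 \cdot 2 \cdot \frac{4}{2} \left(3 + 2 \cdot \frac{4}{2}\right) = 3 \cdot 2 \cdot 4 \cdot \frac{1}{2} \left(3 + 2 \cdot 4 \cdot \frac{1}{2}\right) = 3 \cdot 2 \cdot 2 \left(3 + 2 \cdot 2\right) = 3 \cdot 2 \cdot 2 \left(3 + 4\right) = 3 \cdot 2 \cdot 2 \cdot 7 = 3 \cdot 28 = 84$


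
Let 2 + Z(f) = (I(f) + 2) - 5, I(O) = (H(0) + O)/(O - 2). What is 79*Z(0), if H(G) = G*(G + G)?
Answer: -395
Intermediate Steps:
H(G) = 2*G² (H(G) = G*(2*G) = 2*G²)
I(O) = O/(-2 + O) (I(O) = (2*0² + O)/(O - 2) = (2*0 + O)/(-2 + O) = (0 + O)/(-2 + O) = O/(-2 + O))
Z(f) = -5 + f/(-2 + f) (Z(f) = -2 + ((f/(-2 + f) + 2) - 5) = -2 + ((2 + f/(-2 + f)) - 5) = -2 + (-3 + f/(-2 + f)) = -5 + f/(-2 + f))
79*Z(0) = 79*(2*(5 - 2*0)/(-2 + 0)) = 79*(2*(5 + 0)/(-2)) = 79*(2*(-½)*5) = 79*(-5) = -395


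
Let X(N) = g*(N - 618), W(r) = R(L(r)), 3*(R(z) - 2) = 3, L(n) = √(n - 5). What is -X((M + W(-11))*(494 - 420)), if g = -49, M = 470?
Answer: 1684816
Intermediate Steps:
L(n) = √(-5 + n)
R(z) = 3 (R(z) = 2 + (⅓)*3 = 2 + 1 = 3)
W(r) = 3
X(N) = 30282 - 49*N (X(N) = -49*(N - 618) = -49*(-618 + N) = 30282 - 49*N)
-X((M + W(-11))*(494 - 420)) = -(30282 - 49*(470 + 3)*(494 - 420)) = -(30282 - 23177*74) = -(30282 - 49*35002) = -(30282 - 1715098) = -1*(-1684816) = 1684816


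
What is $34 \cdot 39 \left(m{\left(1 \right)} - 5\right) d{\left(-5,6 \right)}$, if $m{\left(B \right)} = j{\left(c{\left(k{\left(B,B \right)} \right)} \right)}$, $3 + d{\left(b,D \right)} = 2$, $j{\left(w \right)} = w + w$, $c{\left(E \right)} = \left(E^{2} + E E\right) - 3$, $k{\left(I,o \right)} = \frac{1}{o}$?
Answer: $9282$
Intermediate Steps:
$c{\left(E \right)} = -3 + 2 E^{2}$ ($c{\left(E \right)} = \left(E^{2} + E^{2}\right) - 3 = 2 E^{2} - 3 = -3 + 2 E^{2}$)
$j{\left(w \right)} = 2 w$
$d{\left(b,D \right)} = -1$ ($d{\left(b,D \right)} = -3 + 2 = -1$)
$m{\left(B \right)} = -6 + \frac{4}{B^{2}}$ ($m{\left(B \right)} = 2 \left(-3 + 2 \left(\frac{1}{B}\right)^{2}\right) = 2 \left(-3 + \frac{2}{B^{2}}\right) = -6 + \frac{4}{B^{2}}$)
$34 \cdot 39 \left(m{\left(1 \right)} - 5\right) d{\left(-5,6 \right)} = 34 \cdot 39 \left(\left(-6 + 4 \cdot 1^{-2}\right) - 5\right) \left(-1\right) = 1326 \left(\left(-6 + 4 \cdot 1\right) - 5\right) \left(-1\right) = 1326 \left(\left(-6 + 4\right) - 5\right) \left(-1\right) = 1326 \left(-2 - 5\right) \left(-1\right) = 1326 \left(\left(-7\right) \left(-1\right)\right) = 1326 \cdot 7 = 9282$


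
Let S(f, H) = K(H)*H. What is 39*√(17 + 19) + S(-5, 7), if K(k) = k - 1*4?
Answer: 255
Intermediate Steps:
K(k) = -4 + k (K(k) = k - 4 = -4 + k)
S(f, H) = H*(-4 + H) (S(f, H) = (-4 + H)*H = H*(-4 + H))
39*√(17 + 19) + S(-5, 7) = 39*√(17 + 19) + 7*(-4 + 7) = 39*√36 + 7*3 = 39*6 + 21 = 234 + 21 = 255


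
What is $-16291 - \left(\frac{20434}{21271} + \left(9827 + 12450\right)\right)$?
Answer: $- \frac{820400362}{21271} \approx -38569.0$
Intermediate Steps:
$-16291 - \left(\frac{20434}{21271} + \left(9827 + 12450\right)\right) = -16291 - \left(20434 \cdot \frac{1}{21271} + 22277\right) = -16291 - \left(\frac{20434}{21271} + 22277\right) = -16291 - \frac{473874501}{21271} = - \frac{820400362}{21271}$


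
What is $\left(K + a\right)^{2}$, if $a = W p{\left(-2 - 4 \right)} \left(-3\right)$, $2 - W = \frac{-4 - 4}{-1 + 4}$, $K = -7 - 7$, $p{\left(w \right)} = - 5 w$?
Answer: $188356$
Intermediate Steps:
$K = -14$
$W = \frac{14}{3}$ ($W = 2 - \frac{-4 - 4}{-1 + 4} = 2 - - \frac{8}{3} = 2 + \frac{8}{3} = \frac{14}{3} \approx 4.6667$)
$a = -420$ ($a = \frac{14 \left(- 5 \left(-2 - 4\right)\right)}{3} \left(-3\right) = \frac{14 \left(\left(-5\right) \left(-6\right)\right)}{3} \left(-3\right) = \frac{14}{3} \cdot 30 \left(-3\right) = 140 \left(-3\right) = -420$)
$\left(K + a\right)^{2} = \left(-14 - 420\right)^{2} = \left(-434\right)^{2} = 188356$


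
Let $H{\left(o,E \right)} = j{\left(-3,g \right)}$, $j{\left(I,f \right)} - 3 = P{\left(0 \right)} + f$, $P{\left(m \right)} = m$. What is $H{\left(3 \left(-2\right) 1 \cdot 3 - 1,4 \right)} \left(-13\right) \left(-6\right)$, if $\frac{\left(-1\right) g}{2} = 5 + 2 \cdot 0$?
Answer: $-546$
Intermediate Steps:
$g = -10$ ($g = - 2 \left(5 + 2 \cdot 0\right) = - 2 \left(5 + 0\right) = \left(-2\right) 5 = -10$)
$j{\left(I,f \right)} = 3 + f$ ($j{\left(I,f \right)} = 3 + \left(0 + f\right) = 3 + f$)
$H{\left(o,E \right)} = -7$ ($H{\left(o,E \right)} = 3 - 10 = -7$)
$H{\left(3 \left(-2\right) 1 \cdot 3 - 1,4 \right)} \left(-13\right) \left(-6\right) = \left(-7\right) \left(-13\right) \left(-6\right) = 91 \left(-6\right) = -546$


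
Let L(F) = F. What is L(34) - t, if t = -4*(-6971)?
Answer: -27850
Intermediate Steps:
t = 27884
L(34) - t = 34 - 1*27884 = 34 - 27884 = -27850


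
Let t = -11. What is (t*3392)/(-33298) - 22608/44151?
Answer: 149093488/245023333 ≈ 0.60849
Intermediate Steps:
(t*3392)/(-33298) - 22608/44151 = -11*3392/(-33298) - 22608/44151 = -37312*(-1/33298) - 22608*1/44151 = 18656/16649 - 7536/14717 = 149093488/245023333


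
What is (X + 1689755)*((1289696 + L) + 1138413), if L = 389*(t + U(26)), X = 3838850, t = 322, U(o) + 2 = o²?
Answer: 15566080393565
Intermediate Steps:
U(o) = -2 + o²
L = 387444 (L = 389*(322 + (-2 + 26²)) = 389*(322 + (-2 + 676)) = 389*(322 + 674) = 389*996 = 387444)
(X + 1689755)*((1289696 + L) + 1138413) = (3838850 + 1689755)*((1289696 + 387444) + 1138413) = 5528605*(1677140 + 1138413) = 5528605*2815553 = 15566080393565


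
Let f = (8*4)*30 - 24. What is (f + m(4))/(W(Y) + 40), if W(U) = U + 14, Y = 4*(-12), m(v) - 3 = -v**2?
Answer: 923/6 ≈ 153.83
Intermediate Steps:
m(v) = 3 - v**2
Y = -48
W(U) = 14 + U
f = 936 (f = 32*30 - 24 = 960 - 24 = 936)
(f + m(4))/(W(Y) + 40) = (936 + (3 - 1*4**2))/((14 - 48) + 40) = (936 + (3 - 1*16))/(-34 + 40) = (936 + (3 - 16))/6 = (936 - 13)*(1/6) = 923*(1/6) = 923/6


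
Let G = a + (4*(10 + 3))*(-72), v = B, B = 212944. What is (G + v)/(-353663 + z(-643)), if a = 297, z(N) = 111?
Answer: -209497/353552 ≈ -0.59255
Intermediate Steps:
v = 212944
G = -3447 (G = 297 + (4*(10 + 3))*(-72) = 297 + (4*13)*(-72) = 297 + 52*(-72) = 297 - 3744 = -3447)
(G + v)/(-353663 + z(-643)) = (-3447 + 212944)/(-353663 + 111) = 209497/(-353552) = 209497*(-1/353552) = -209497/353552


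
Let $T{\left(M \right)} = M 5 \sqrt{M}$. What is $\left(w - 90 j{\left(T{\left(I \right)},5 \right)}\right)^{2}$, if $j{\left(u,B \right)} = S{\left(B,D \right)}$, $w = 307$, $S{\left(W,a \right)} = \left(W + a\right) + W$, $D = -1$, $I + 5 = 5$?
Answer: $253009$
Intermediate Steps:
$I = 0$ ($I = -5 + 5 = 0$)
$T{\left(M \right)} = 5 M^{\frac{3}{2}}$ ($T{\left(M \right)} = 5 M \sqrt{M} = 5 M^{\frac{3}{2}}$)
$S{\left(W,a \right)} = a + 2 W$
$j{\left(u,B \right)} = -1 + 2 B$
$\left(w - 90 j{\left(T{\left(I \right)},5 \right)}\right)^{2} = \left(307 - 90 \left(-1 + 2 \cdot 5\right)\right)^{2} = \left(307 - 90 \left(-1 + 10\right)\right)^{2} = \left(307 - 810\right)^{2} = \left(-503\right)^{2} = 253009$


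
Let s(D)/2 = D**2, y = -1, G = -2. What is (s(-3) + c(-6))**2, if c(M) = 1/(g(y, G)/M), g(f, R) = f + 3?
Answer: 225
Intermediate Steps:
g(f, R) = 3 + f
c(M) = M/2 (c(M) = 1/((3 - 1)/M) = 1/(2/M) = M/2)
s(D) = 2*D**2
(s(-3) + c(-6))**2 = (2*(-3)**2 + (1/2)*(-6))**2 = (2*9 - 3)**2 = (18 - 3)**2 = 15**2 = 225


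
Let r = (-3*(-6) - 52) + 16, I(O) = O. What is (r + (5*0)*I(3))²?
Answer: 324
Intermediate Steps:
r = -18 (r = (18 - 52) + 16 = -34 + 16 = -18)
(r + (5*0)*I(3))² = (-18 + (5*0)*3)² = (-18 + 0*3)² = (-18 + 0)² = (-18)² = 324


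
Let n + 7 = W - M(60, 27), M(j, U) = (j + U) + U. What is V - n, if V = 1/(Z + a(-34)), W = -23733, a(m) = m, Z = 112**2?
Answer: 298413541/12510 ≈ 23854.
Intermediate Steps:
Z = 12544
M(j, U) = j + 2*U (M(j, U) = (U + j) + U = j + 2*U)
n = -23854 (n = -7 + (-23733 - (60 + 2*27)) = -7 + (-23733 - (60 + 54)) = -7 + (-23733 - 1*114) = -7 + (-23733 - 114) = -7 - 23847 = -23854)
V = 1/12510 (V = 1/(12544 - 34) = 1/12510 ≈ 7.9936e-5)
V - n = 1/12510 - 1*(-23854) = 1/12510 + 23854 = 298413541/12510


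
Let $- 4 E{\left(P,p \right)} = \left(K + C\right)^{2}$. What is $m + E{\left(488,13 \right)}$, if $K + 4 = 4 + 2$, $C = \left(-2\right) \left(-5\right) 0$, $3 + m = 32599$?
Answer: $32595$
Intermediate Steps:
$m = 32596$ ($m = -3 + 32599 = 32596$)
$C = 0$ ($C = 10 \cdot 0 = 0$)
$K = 2$ ($K = -4 + \left(4 + 2\right) = -4 + 6 = 2$)
$E{\left(P,p \right)} = -1$ ($E{\left(P,p \right)} = - \frac{\left(2 + 0\right)^{2}}{4} = - \frac{2^{2}}{4} = \left(- \frac{1}{4}\right) 4 = -1$)
$m + E{\left(488,13 \right)} = 32596 - 1 = 32595$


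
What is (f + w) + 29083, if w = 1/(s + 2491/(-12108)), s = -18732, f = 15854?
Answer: 10192140601431/226809547 ≈ 44937.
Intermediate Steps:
w = -12108/226809547 (w = 1/(-18732 + 2491/(-12108)) = 1/(-18732 + 2491*(-1/12108)) = 1/(-18732 - 2491/12108) = 1/(-226809547/12108) = -12108/226809547 ≈ -5.3384e-5)
(f + w) + 29083 = (15854 - 12108/226809547) + 29083 = 3595838546030/226809547 + 29083 = 10192140601431/226809547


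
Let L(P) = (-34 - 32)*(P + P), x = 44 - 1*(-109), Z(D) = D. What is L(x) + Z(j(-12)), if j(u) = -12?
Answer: -20208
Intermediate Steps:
x = 153 (x = 44 + 109 = 153)
L(P) = -132*P
L(x) + Z(j(-12)) = -132*153 - 12 = -20196 - 12 = -20208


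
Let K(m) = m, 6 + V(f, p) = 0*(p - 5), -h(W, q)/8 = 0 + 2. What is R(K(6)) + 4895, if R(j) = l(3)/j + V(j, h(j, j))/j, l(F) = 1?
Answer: 29365/6 ≈ 4894.2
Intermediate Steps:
h(W, q) = -16 (h(W, q) = -8*(0 + 2) = -8*2 = -16)
V(f, p) = -6 (V(f, p) = -6 + 0*(p - 5) = -6 + 0*(-5 + p) = -6 + 0 = -6)
R(j) = -5/j (R(j) = 1/j - 6/j = -5/j)
R(K(6)) + 4895 = -5/6 + 4895 = -5*⅙ + 4895 = -⅚ + 4895 = 29365/6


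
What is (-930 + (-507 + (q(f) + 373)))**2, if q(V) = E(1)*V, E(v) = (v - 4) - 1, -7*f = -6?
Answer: 55830784/49 ≈ 1.1394e+6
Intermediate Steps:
f = 6/7 (f = -1/7*(-6) = 6/7 ≈ 0.85714)
E(v) = -5 + v (E(v) = (-4 + v) - 1 = -5 + v)
q(V) = -4*V (q(V) = (-5 + 1)*V = -4*V)
(-930 + (-507 + (q(f) + 373)))**2 = (-930 + (-507 + (-4*6/7 + 373)))**2 = (-930 + (-507 + (-24/7 + 373)))**2 = (-930 + (-507 + 2587/7))**2 = (-930 - 962/7)**2 = (-7472/7)**2 = 55830784/49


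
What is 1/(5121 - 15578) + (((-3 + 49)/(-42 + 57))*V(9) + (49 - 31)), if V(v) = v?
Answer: 2384191/52285 ≈ 45.600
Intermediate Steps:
1/(5121 - 15578) + (((-3 + 49)/(-42 + 57))*V(9) + (49 - 31)) = 1/(5121 - 15578) + (((-3 + 49)/(-42 + 57))*9 + (49 - 31)) = 1/(-10457) + ((46/15)*9 + 18) = -1/10457 + ((46*(1/15))*9 + 18) = -1/10457 + ((46/15)*9 + 18) = -1/10457 + (138/5 + 18) = -1/10457 + 228/5 = 2384191/52285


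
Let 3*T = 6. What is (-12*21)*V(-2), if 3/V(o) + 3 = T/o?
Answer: 189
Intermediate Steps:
T = 2 (T = (⅓)*6 = 2)
V(o) = 3/(-3 + 2/o)
(-12*21)*V(-2) = (-12*21)*(-3*(-2)/(-2 + 3*(-2))) = -(-756)*(-2)/(-2 - 6) = -(-756)*(-2)/(-8) = -(-756)*(-2)*(-1)/8 = -252*(-¾) = 189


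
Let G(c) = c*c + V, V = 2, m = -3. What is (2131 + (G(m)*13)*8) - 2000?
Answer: 1275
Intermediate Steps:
G(c) = 2 + c**2 (G(c) = c*c + 2 = c**2 + 2 = 2 + c**2)
(2131 + (G(m)*13)*8) - 2000 = (2131 + ((2 + (-3)**2)*13)*8) - 2000 = (2131 + ((2 + 9)*13)*8) - 2000 = (2131 + (11*13)*8) - 2000 = (2131 + 143*8) - 2000 = (2131 + 1144) - 2000 = 3275 - 2000 = 1275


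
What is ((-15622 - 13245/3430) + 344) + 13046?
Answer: -1533801/686 ≈ -2235.9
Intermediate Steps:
((-15622 - 13245/3430) + 344) + 13046 = ((-15622 - 13245*1/3430) + 344) + 13046 = ((-15622 - 2649/686) + 344) + 13046 = (-10719341/686 + 344) + 13046 = -10483357/686 + 13046 = -1533801/686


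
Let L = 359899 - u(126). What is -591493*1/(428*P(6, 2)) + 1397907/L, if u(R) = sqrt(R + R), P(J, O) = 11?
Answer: -74245865413605613/609814481079892 + 8387442*sqrt(7)/129527289949 ≈ -121.75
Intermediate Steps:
u(R) = sqrt(2)*sqrt(R) (u(R) = sqrt(2*R) = sqrt(2)*sqrt(R))
L = 359899 - 6*sqrt(7) (L = 359899 - sqrt(2)*sqrt(126) = 359899 - sqrt(2)*3*sqrt(14) = 359899 - 6*sqrt(7) ≈ 3.5988e+5)
-591493*1/(428*P(6, 2)) + 1397907/L = -591493/(428*11) + 1397907/(359899 - 6*sqrt(7)) = -591493/4708 + 1397907/(359899 - 6*sqrt(7))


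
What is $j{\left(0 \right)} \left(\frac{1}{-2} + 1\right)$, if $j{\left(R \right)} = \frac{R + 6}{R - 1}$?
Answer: $-3$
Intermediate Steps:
$j{\left(R \right)} = \frac{6 + R}{-1 + R}$
$j{\left(0 \right)} \left(\frac{1}{-2} + 1\right) = \frac{6 + 0}{-1 + 0} \left(\frac{1}{-2} + 1\right) = \frac{1}{-1} \cdot 6 \left(- \frac{1}{2} + 1\right) = \left(-1\right) 6 \cdot \frac{1}{2} = \left(-6\right) \frac{1}{2} = -3$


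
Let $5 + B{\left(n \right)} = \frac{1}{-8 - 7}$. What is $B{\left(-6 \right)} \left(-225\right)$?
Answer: $1140$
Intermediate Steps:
$B{\left(n \right)} = - \frac{76}{15}$ ($B{\left(n \right)} = -5 + \frac{1}{-8 - 7} = -5 + \frac{1}{-15} = -5 - \frac{1}{15} = - \frac{76}{15}$)
$B{\left(-6 \right)} \left(-225\right) = \left(- \frac{76}{15}\right) \left(-225\right) = 1140$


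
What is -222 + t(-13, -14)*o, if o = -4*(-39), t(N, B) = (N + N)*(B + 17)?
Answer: -12390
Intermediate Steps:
t(N, B) = 2*N*(17 + B) (t(N, B) = (2*N)*(17 + B) = 2*N*(17 + B))
o = 156
-222 + t(-13, -14)*o = -222 + (2*(-13)*(17 - 14))*156 = -222 + (2*(-13)*3)*156 = -222 - 78*156 = -222 - 12168 = -12390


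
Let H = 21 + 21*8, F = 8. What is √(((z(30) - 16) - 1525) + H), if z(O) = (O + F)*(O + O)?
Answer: 4*√58 ≈ 30.463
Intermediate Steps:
z(O) = 2*O*(8 + O) (z(O) = (O + 8)*(O + O) = (8 + O)*(2*O) = 2*O*(8 + O))
H = 189 (H = 21 + 168 = 189)
√(((z(30) - 16) - 1525) + H) = √(((2*30*(8 + 30) - 16) - 1525) + 189) = √(((2*30*38 - 16) - 1525) + 189) = √(((2280 - 16) - 1525) + 189) = √((2264 - 1525) + 189) = √(739 + 189) = √928 = 4*√58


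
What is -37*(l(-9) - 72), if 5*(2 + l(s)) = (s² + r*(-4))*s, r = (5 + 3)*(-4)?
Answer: 83287/5 ≈ 16657.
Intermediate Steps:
r = -32 (r = 8*(-4) = -32)
l(s) = -2 + s*(128 + s²)/5 (l(s) = -2 + ((s² - 32*(-4))*s)/5 = -2 + ((s² + 128)*s)/5 = -2 + ((128 + s²)*s)/5 = -2 + (s*(128 + s²))/5 = -2 + s*(128 + s²)/5)
-37*(l(-9) - 72) = -37*((-2 + (⅕)*(-9)³ + (128/5)*(-9)) - 72) = -37*((-2 + (⅕)*(-729) - 1152/5) - 72) = -37*((-2 - 729/5 - 1152/5) - 72) = -37*(-1891/5 - 72) = -37*(-2251/5) = 83287/5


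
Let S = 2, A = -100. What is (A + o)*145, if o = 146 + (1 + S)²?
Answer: 7975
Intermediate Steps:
o = 155 (o = 146 + (1 + 2)² = 146 + 3² = 146 + 9 = 155)
(A + o)*145 = (-100 + 155)*145 = 55*145 = 7975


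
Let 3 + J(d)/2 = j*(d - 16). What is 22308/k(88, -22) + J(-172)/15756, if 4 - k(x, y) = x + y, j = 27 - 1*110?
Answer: -87387581/244218 ≈ -357.83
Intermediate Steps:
j = -83 (j = 27 - 110 = -83)
k(x, y) = 4 - x - y (k(x, y) = 4 - (x + y) = 4 + (-x - y) = 4 - x - y)
J(d) = 2650 - 166*d (J(d) = -6 + 2*(-83*(d - 16)) = -6 + 2*(-83*(-16 + d)) = -6 + 2*(1328 - 83*d) = -6 + (2656 - 166*d) = 2650 - 166*d)
22308/k(88, -22) + J(-172)/15756 = 22308/(4 - 1*88 - 1*(-22)) + (2650 - 166*(-172))/15756 = 22308/(4 - 88 + 22) + (2650 + 28552)*(1/15756) = 22308/(-62) + 31202*(1/15756) = 22308*(-1/62) + 15601/7878 = -11154/31 + 15601/7878 = -87387581/244218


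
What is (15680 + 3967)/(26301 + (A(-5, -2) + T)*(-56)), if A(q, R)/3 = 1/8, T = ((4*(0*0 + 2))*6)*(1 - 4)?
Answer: 2183/3816 ≈ 0.57207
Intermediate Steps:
T = -144 (T = ((4*(0 + 2))*6)*(-3) = ((4*2)*6)*(-3) = (8*6)*(-3) = 48*(-3) = -144)
A(q, R) = 3/8 (A(q, R) = 3*(1/8) = 3*(1*(⅛)) = 3*(⅛) = 3/8)
(15680 + 3967)/(26301 + (A(-5, -2) + T)*(-56)) = (15680 + 3967)/(26301 + (3/8 - 144)*(-56)) = 19647/(26301 - 1149/8*(-56)) = 19647/(26301 + 8043) = 19647/34344 = 19647*(1/34344) = 2183/3816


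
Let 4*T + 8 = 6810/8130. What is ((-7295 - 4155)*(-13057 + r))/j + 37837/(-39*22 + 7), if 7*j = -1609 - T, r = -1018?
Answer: -208146099706791/296524993 ≈ -7.0195e+5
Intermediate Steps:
T = -1941/1084 (T = -2 + (6810/8130)/4 = -2 + (6810*(1/8130))/4 = -2 + (1/4)*(227/271) = -2 + 227/1084 = -1941/1084 ≈ -1.7906)
j = -1742215/7588 (j = (-1609 - 1*(-1941/1084))/7 = (-1609 + 1941/1084)/7 = (1/7)*(-1742215/1084) = -1742215/7588 ≈ -229.60)
((-7295 - 4155)*(-13057 + r))/j + 37837/(-39*22 + 7) = ((-7295 - 4155)*(-13057 - 1018))/(-1742215/7588) + 37837/(-39*22 + 7) = -11450*(-14075)*(-7588/1742215) + 37837/(-858 + 7) = 161158750*(-7588/1742215) + 37837/(-851) = -244574519000/348443 + 37837*(-1/851) = -244574519000/348443 - 37837/851 = -208146099706791/296524993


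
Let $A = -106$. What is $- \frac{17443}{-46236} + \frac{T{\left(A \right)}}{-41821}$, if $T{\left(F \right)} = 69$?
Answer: $\frac{726293419}{1933635756} \approx 0.37561$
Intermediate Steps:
$- \frac{17443}{-46236} + \frac{T{\left(A \right)}}{-41821} = - \frac{17443}{-46236} + \frac{69}{-41821} = \left(-17443\right) \left(- \frac{1}{46236}\right) + 69 \left(- \frac{1}{41821}\right) = \frac{17443}{46236} - \frac{69}{41821} = \frac{726293419}{1933635756}$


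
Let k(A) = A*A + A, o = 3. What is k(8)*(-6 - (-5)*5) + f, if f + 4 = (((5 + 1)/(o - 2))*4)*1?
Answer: 1388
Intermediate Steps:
k(A) = A + A**2 (k(A) = A**2 + A = A + A**2)
f = 20 (f = -4 + (((5 + 1)/(3 - 2))*4)*1 = -4 + ((6/1)*4)*1 = -4 + ((6*1)*4)*1 = -4 + (6*4)*1 = -4 + 24*1 = -4 + 24 = 20)
k(8)*(-6 - (-5)*5) + f = (8*(1 + 8))*(-6 - (-5)*5) + 20 = (8*9)*(-6 - 1*(-25)) + 20 = 72*(-6 + 25) + 20 = 72*19 + 20 = 1368 + 20 = 1388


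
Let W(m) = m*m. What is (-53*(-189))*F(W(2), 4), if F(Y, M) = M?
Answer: 40068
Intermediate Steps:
W(m) = m²
(-53*(-189))*F(W(2), 4) = -53*(-189)*4 = 10017*4 = 40068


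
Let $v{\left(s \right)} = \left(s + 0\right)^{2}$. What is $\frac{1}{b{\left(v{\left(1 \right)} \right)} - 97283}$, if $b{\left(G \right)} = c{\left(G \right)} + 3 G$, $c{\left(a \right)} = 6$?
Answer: $- \frac{1}{97274} \approx -1.028 \cdot 10^{-5}$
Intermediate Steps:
$v{\left(s \right)} = s^{2}$
$b{\left(G \right)} = 6 + 3 G$
$\frac{1}{b{\left(v{\left(1 \right)} \right)} - 97283} = \frac{1}{\left(6 + 3 \cdot 1^{2}\right) - 97283} = \frac{1}{\left(6 + 3 \cdot 1\right) - 97283} = \frac{1}{\left(6 + 3\right) - 97283} = \frac{1}{9 - 97283} = \frac{1}{-97274} = - \frac{1}{97274}$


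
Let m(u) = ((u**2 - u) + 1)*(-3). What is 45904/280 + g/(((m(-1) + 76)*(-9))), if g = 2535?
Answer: 1123763/7035 ≈ 159.74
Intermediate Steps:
m(u) = -3 - 3*u**2 + 3*u (m(u) = (1 + u**2 - u)*(-3) = -3 - 3*u**2 + 3*u)
45904/280 + g/(((m(-1) + 76)*(-9))) = 45904/280 + 2535/((((-3 - 3*(-1)**2 + 3*(-1)) + 76)*(-9))) = 45904*(1/280) + 2535/((((-3 - 3*1 - 3) + 76)*(-9))) = 5738/35 + 2535/((((-3 - 3 - 3) + 76)*(-9))) = 5738/35 + 2535/(((-9 + 76)*(-9))) = 5738/35 + 2535/((67*(-9))) = 5738/35 + 2535/(-603) = 5738/35 + 2535*(-1/603) = 5738/35 - 845/201 = 1123763/7035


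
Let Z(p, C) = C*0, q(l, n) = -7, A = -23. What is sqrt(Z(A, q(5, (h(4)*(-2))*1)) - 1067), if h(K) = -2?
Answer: I*sqrt(1067) ≈ 32.665*I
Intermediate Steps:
Z(p, C) = 0
sqrt(Z(A, q(5, (h(4)*(-2))*1)) - 1067) = sqrt(0 - 1067) = sqrt(-1067) = I*sqrt(1067)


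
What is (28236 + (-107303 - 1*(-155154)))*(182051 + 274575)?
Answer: 34743302462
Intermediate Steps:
(28236 + (-107303 - 1*(-155154)))*(182051 + 274575) = (28236 + (-107303 + 155154))*456626 = (28236 + 47851)*456626 = 76087*456626 = 34743302462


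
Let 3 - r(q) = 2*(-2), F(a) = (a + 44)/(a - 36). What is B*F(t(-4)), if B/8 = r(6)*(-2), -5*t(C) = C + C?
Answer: 6384/43 ≈ 148.47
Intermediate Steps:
t(C) = -2*C/5 (t(C) = -(C + C)/5 = -2*C/5)
F(a) = (44 + a)/(-36 + a)
r(q) = 7 (r(q) = 3 - 2*(-2) = 3 - 1*(-4) = 3 + 4 = 7)
B = -112 (B = 8*(7*(-2)) = 8*(-14) = -112)
B*F(t(-4)) = -112*(44 - ⅖*(-4))/(-36 - ⅖*(-4)) = -112*(44 + 8/5)/(-36 + 8/5) = -112*228/((-172/5)*5) = -(-140)*228/(43*5) = -112*(-57/43) = 6384/43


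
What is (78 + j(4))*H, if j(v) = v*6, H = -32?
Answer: -3264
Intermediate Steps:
j(v) = 6*v
(78 + j(4))*H = (78 + 6*4)*(-32) = (78 + 24)*(-32) = 102*(-32) = -3264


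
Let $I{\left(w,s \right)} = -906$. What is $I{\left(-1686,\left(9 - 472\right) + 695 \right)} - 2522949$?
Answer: $-2523855$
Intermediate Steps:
$I{\left(-1686,\left(9 - 472\right) + 695 \right)} - 2522949 = -906 - 2522949 = -2523855$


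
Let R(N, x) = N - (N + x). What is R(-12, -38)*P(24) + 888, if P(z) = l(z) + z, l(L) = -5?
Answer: 1610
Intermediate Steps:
R(N, x) = -x (R(N, x) = N + (-N - x) = -x)
P(z) = -5 + z
R(-12, -38)*P(24) + 888 = (-1*(-38))*(-5 + 24) + 888 = 38*19 + 888 = 722 + 888 = 1610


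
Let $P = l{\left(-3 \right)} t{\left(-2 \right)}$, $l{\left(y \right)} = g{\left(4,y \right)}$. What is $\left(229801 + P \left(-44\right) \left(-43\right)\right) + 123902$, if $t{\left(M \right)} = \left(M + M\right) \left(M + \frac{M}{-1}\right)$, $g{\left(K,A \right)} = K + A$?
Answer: $353703$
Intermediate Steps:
$g{\left(K,A \right)} = A + K$
$l{\left(y \right)} = 4 + y$ ($l{\left(y \right)} = y + 4 = 4 + y$)
$t{\left(M \right)} = 0$ ($t{\left(M \right)} = 2 M \left(M + M \left(-1\right)\right) = 2 M \left(M - M\right) = 2 M 0 = 0$)
$P = 0$ ($P = \left(4 - 3\right) 0 = 1 \cdot 0 = 0$)
$\left(229801 + P \left(-44\right) \left(-43\right)\right) + 123902 = \left(229801 + 0 \left(-44\right) \left(-43\right)\right) + 123902 = \left(229801 + 0 \left(-43\right)\right) + 123902 = \left(229801 + 0\right) + 123902 = 229801 + 123902 = 353703$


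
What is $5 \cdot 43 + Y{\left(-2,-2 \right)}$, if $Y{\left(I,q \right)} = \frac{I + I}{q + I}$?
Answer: $216$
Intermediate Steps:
$Y{\left(I,q \right)} = \frac{2 I}{I + q}$
$5 \cdot 43 + Y{\left(-2,-2 \right)} = 5 \cdot 43 + 2 \left(-2\right) \frac{1}{-2 - 2} = 215 + 2 \left(-2\right) \frac{1}{-4} = 215 + 2 \left(-2\right) \left(- \frac{1}{4}\right) = 215 + 1 = 216$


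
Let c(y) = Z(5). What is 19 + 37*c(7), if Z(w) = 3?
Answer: 130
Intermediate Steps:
c(y) = 3
19 + 37*c(7) = 19 + 37*3 = 19 + 111 = 130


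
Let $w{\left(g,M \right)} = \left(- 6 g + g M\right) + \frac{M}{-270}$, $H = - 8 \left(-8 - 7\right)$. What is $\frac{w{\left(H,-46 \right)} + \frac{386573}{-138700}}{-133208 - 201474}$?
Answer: $\frac{23377975451}{1253350621800} \approx 0.018652$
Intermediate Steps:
$H = 120$ ($H = \left(-8\right) \left(-15\right) = 120$)
$w{\left(g,M \right)} = - 6 g - \frac{M}{270} + M g$ ($w{\left(g,M \right)} = \left(- 6 g + M g\right) + M \left(- \frac{1}{270}\right) = \left(- 6 g + M g\right) - \frac{M}{270} = - 6 g - \frac{M}{270} + M g$)
$\frac{w{\left(H,-46 \right)} + \frac{386573}{-138700}}{-133208 - 201474} = \frac{\left(\left(-6\right) 120 - - \frac{23}{135} - 5520\right) + \frac{386573}{-138700}}{-133208 - 201474} = \frac{\left(-720 + \frac{23}{135} - 5520\right) + 386573 \left(- \frac{1}{138700}\right)}{-334682} = \left(- \frac{842377}{135} - \frac{386573}{138700}\right) \left(- \frac{1}{334682}\right) = \left(- \frac{23377975451}{3744900}\right) \left(- \frac{1}{334682}\right) = \frac{23377975451}{1253350621800}$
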